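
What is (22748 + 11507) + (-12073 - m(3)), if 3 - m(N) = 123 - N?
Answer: 22299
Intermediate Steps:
m(N) = -120 + N (m(N) = 3 - (123 - N) = 3 + (-123 + N) = -120 + N)
(22748 + 11507) + (-12073 - m(3)) = (22748 + 11507) + (-12073 - (-120 + 3)) = 34255 + (-12073 - 1*(-117)) = 34255 + (-12073 + 117) = 34255 - 11956 = 22299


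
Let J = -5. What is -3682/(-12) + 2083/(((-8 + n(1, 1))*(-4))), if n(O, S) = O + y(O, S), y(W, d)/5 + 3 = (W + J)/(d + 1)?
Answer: 124073/384 ≈ 323.11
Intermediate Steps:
y(W, d) = -15 + 5*(-5 + W)/(1 + d) (y(W, d) = -15 + 5*((W - 5)/(d + 1)) = -15 + 5*((-5 + W)/(1 + d)) = -15 + 5*(-5 + W)/(1 + d))
n(O, S) = O + 5*(-8 + O - 3*S)/(1 + S)
-3682/(-12) + 2083/(((-8 + n(1, 1))*(-4))) = -3682/(-12) + 2083/(((-8 + (-40 - 15*1 + 6*1 + 1*1)/(1 + 1))*(-4))) = -3682*(-1/12) + 2083/(((-8 + (-40 - 15 + 6 + 1)/2)*(-4))) = 1841/6 + 2083/(((-8 + (1/2)*(-48))*(-4))) = 1841/6 + 2083/(((-8 - 24)*(-4))) = 1841/6 + 2083/((-32*(-4))) = 1841/6 + 2083/128 = 124073/384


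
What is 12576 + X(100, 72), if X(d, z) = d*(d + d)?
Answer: 32576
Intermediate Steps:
X(d, z) = 2*d² (X(d, z) = d*(2*d) = 2*d²)
12576 + X(100, 72) = 12576 + 2*100² = 12576 + 2*10000 = 12576 + 20000 = 32576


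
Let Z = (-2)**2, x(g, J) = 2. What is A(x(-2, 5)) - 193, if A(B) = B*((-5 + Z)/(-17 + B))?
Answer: -2893/15 ≈ -192.87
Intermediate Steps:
Z = 4
A(B) = -B/(-17 + B) (A(B) = B*((-5 + 4)/(-17 + B)) = B*(-1/(-17 + B)) = -B/(-17 + B))
A(x(-2, 5)) - 193 = -1*2/(-17 + 2) - 193 = -1*2/(-15) - 193 = -1*2*(-1/15) - 193 = 2/15 - 193 = -2893/15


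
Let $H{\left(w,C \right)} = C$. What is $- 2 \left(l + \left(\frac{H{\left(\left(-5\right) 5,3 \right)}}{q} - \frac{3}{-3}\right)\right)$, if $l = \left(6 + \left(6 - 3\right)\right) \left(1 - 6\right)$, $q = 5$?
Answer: $\frac{434}{5} \approx 86.8$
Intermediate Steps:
$l = -45$ ($l = \left(6 + \left(6 - 3\right)\right) \left(-5\right) = \left(6 + 3\right) \left(-5\right) = 9 \left(-5\right) = -45$)
$- 2 \left(l + \left(\frac{H{\left(\left(-5\right) 5,3 \right)}}{q} - \frac{3}{-3}\right)\right) = - 2 \left(-45 + \left(\frac{3}{5} - \frac{3}{-3}\right)\right) = - 2 \left(-45 + \left(3 \cdot \frac{1}{5} - -1\right)\right) = - 2 \left(-45 + \left(\frac{3}{5} + 1\right)\right) = - 2 \left(-45 + \frac{8}{5}\right) = \left(-2\right) \left(- \frac{217}{5}\right) = \frac{434}{5}$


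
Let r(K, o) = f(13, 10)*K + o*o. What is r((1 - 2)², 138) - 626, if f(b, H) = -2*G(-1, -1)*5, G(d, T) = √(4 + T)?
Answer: 18418 - 10*√3 ≈ 18401.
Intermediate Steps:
f(b, H) = -10*√3 (f(b, H) = -2*√(4 - 1)*5 = -2*√3*5 = -10*√3)
r(K, o) = o² - 10*K*√3 (r(K, o) = (-10*√3)*K + o*o = -10*K*√3 + o² = o² - 10*K*√3)
r((1 - 2)², 138) - 626 = (138² - 10*(1 - 2)²*√3) - 626 = (19044 - 10*(-1)²*√3) - 626 = (19044 - 10*1*√3) - 626 = (19044 - 10*√3) - 626 = 18418 - 10*√3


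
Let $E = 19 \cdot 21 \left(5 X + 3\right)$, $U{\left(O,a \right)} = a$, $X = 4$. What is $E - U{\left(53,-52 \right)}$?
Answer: $9229$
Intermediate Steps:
$E = 9177$ ($E = 19 \cdot 21 \left(5 \cdot 4 + 3\right) = 399 \left(20 + 3\right) = 399 \cdot 23 = 9177$)
$E - U{\left(53,-52 \right)} = 9177 - -52 = 9177 + 52 = 9229$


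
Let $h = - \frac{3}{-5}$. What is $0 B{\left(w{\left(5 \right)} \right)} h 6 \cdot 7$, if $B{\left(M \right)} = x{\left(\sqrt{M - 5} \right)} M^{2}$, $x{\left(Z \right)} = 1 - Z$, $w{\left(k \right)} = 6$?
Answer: $0$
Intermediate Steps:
$h = \frac{3}{5}$ ($h = \left(-3\right) \left(- \frac{1}{5}\right) = \frac{3}{5} \approx 0.6$)
$B{\left(M \right)} = M^{2} \left(1 - \sqrt{-5 + M}\right)$ ($B{\left(M \right)} = \left(1 - \sqrt{M - 5}\right) M^{2} = \left(1 - \sqrt{-5 + M}\right) M^{2} = M^{2} \left(1 - \sqrt{-5 + M}\right)$)
$0 B{\left(w{\left(5 \right)} \right)} h 6 \cdot 7 = 0 \cdot 6^{2} \left(1 - \sqrt{-5 + 6}\right) \frac{3}{5} \cdot 6 \cdot 7 = 0 \cdot 36 \left(1 - \sqrt{1}\right) \frac{3}{5} \cdot 6 \cdot 7 = 0 \cdot 36 \left(1 - 1\right) \frac{3}{5} \cdot 6 \cdot 7 = 0 \cdot 36 \cdot 0 \cdot \frac{3}{5} \cdot 6 \cdot 7 = 0 \cdot 0 \cdot \frac{3}{5} \cdot 6 \cdot 7 = 0 \cdot 0 \cdot 6 \cdot 7 = 0 \cdot 0 \cdot 7 = 0 \cdot 7 = 0$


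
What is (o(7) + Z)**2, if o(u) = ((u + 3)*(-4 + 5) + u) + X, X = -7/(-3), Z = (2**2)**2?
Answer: 11236/9 ≈ 1248.4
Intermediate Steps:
Z = 16 (Z = 4**2 = 16)
X = 7/3 (X = -7*(-1/3) = 7/3 ≈ 2.3333)
o(u) = 16/3 + 2*u (o(u) = ((u + 3)*(-4 + 5) + u) + 7/3 = ((3 + u)*1 + u) + 7/3 = ((3 + u) + u) + 7/3 = (3 + 2*u) + 7/3 = 16/3 + 2*u)
(o(7) + Z)**2 = ((16/3 + 2*7) + 16)**2 = ((16/3 + 14) + 16)**2 = (58/3 + 16)**2 = (106/3)**2 = 11236/9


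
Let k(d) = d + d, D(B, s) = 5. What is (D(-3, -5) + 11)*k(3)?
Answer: 96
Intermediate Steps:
k(d) = 2*d
(D(-3, -5) + 11)*k(3) = (5 + 11)*(2*3) = 16*6 = 96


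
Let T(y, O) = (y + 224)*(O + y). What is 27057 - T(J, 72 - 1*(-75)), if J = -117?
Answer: 23847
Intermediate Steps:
T(y, O) = (224 + y)*(O + y)
27057 - T(J, 72 - 1*(-75)) = 27057 - ((-117)² + 224*(72 - 1*(-75)) + 224*(-117) + (72 - 1*(-75))*(-117)) = 27057 - (13689 + 224*(72 + 75) - 26208 + (72 + 75)*(-117)) = 27057 - (13689 + 224*147 - 26208 + 147*(-117)) = 27057 - (13689 + 32928 - 26208 - 17199) = 27057 - 1*3210 = 27057 - 3210 = 23847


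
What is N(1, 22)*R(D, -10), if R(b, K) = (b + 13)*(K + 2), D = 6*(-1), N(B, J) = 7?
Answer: -392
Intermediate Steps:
D = -6
R(b, K) = (2 + K)*(13 + b) (R(b, K) = (13 + b)*(2 + K) = (2 + K)*(13 + b))
N(1, 22)*R(D, -10) = 7*(26 + 2*(-6) + 13*(-10) - 10*(-6)) = 7*(26 - 12 - 130 + 60) = 7*(-56) = -392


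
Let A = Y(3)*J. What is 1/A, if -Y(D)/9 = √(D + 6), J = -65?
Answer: 1/1755 ≈ 0.00056980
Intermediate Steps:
Y(D) = -9*√(6 + D) (Y(D) = -9*√(D + 6) = -9*√(6 + D))
A = 1755 (A = -9*√(6 + 3)*(-65) = -9*√9*(-65) = -9*3*(-65) = -27*(-65) = 1755)
1/A = 1/1755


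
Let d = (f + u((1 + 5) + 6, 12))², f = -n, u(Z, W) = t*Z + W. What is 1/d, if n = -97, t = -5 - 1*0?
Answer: 1/2401 ≈ 0.00041649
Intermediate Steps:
t = -5 (t = -5 + 0 = -5)
u(Z, W) = W - 5*Z (u(Z, W) = -5*Z + W = W - 5*Z)
f = 97 (f = -1*(-97) = 97)
d = 2401 (d = (97 + (12 - 5*((1 + 5) + 6)))² = (97 + (12 - 5*(6 + 6)))² = (97 + (12 - 5*12))² = (97 + (12 - 60))² = (97 - 48)² = 49² = 2401)
1/d = 1/2401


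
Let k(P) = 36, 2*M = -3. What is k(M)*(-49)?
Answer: -1764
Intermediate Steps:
M = -3/2 (M = (½)*(-3) = -3/2 ≈ -1.5000)
k(M)*(-49) = 36*(-49) = -1764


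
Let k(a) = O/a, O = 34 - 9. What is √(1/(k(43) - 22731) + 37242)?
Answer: √138977600349874/61088 ≈ 192.98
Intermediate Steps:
O = 25
k(a) = 25/a
√(1/(k(43) - 22731) + 37242) = √(1/(25/43 - 22731) + 37242) = √(1/(-977408/43) + 37242) = √(-43/977408 + 37242) = √(36400628693/977408) = √138977600349874/61088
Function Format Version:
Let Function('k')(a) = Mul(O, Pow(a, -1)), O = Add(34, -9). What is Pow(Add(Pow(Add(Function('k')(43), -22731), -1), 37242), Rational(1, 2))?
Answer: Mul(Rational(1, 61088), Pow(138977600349874, Rational(1, 2))) ≈ 192.98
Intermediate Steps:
O = 25
Function('k')(a) = Mul(25, Pow(a, -1))
Pow(Add(Pow(Add(Function('k')(43), -22731), -1), 37242), Rational(1, 2)) = Pow(Add(Pow(Add(Mul(25, Pow(43, -1)), -22731), -1), 37242), Rational(1, 2)) = Pow(Add(Pow(Add(Mul(25, Rational(1, 43)), -22731), -1), 37242), Rational(1, 2)) = Pow(Add(Pow(Add(Rational(25, 43), -22731), -1), 37242), Rational(1, 2)) = Pow(Add(Pow(Rational(-977408, 43), -1), 37242), Rational(1, 2)) = Pow(Add(Rational(-43, 977408), 37242), Rational(1, 2)) = Pow(Rational(36400628693, 977408), Rational(1, 2)) = Mul(Rational(1, 61088), Pow(138977600349874, Rational(1, 2)))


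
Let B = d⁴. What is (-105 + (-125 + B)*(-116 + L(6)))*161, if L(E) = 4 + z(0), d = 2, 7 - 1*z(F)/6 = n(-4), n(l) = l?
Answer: 790349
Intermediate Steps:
z(F) = 66 (z(F) = 42 - 6*(-4) = 42 + 24 = 66)
B = 16 (B = 2⁴ = 16)
L(E) = 70 (L(E) = 4 + 66 = 70)
(-105 + (-125 + B)*(-116 + L(6)))*161 = (-105 + (-125 + 16)*(-116 + 70))*161 = (-105 - 109*(-46))*161 = (-105 + 5014)*161 = 4909*161 = 790349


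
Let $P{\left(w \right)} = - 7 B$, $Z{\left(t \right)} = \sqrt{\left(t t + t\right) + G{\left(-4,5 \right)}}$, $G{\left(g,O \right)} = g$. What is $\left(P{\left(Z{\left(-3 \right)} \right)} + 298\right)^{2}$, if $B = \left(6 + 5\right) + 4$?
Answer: $37249$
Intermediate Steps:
$B = 15$ ($B = 11 + 4 = 15$)
$Z{\left(t \right)} = \sqrt{-4 + t + t^{2}}$ ($Z{\left(t \right)} = \sqrt{\left(t t + t\right) - 4} = \sqrt{\left(t^{2} + t\right) - 4} = \sqrt{\left(t + t^{2}\right) - 4} = \sqrt{-4 + t + t^{2}}$)
$P{\left(w \right)} = -105$ ($P{\left(w \right)} = \left(-7\right) 15 = -105$)
$\left(P{\left(Z{\left(-3 \right)} \right)} + 298\right)^{2} = \left(-105 + 298\right)^{2} = 193^{2} = 37249$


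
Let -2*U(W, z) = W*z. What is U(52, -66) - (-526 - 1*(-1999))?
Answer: 243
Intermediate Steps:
U(W, z) = -W*z/2
U(52, -66) - (-526 - 1*(-1999)) = -½*52*(-66) - (-526 - 1*(-1999)) = 1716 - (-526 + 1999) = 1716 - 1*1473 = 1716 - 1473 = 243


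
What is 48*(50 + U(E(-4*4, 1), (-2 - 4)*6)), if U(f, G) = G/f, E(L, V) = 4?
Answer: 1968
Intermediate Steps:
48*(50 + U(E(-4*4, 1), (-2 - 4)*6)) = 48*(50 + ((-2 - 4)*6)/4) = 48*(50 - 6*6*(¼)) = 48*(50 - 36*¼) = 48*(50 - 9) = 48*41 = 1968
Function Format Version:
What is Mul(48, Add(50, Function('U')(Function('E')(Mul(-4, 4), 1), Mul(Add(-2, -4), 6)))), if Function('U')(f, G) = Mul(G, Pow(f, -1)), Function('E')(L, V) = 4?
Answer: 1968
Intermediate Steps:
Mul(48, Add(50, Function('U')(Function('E')(Mul(-4, 4), 1), Mul(Add(-2, -4), 6)))) = Mul(48, Add(50, Mul(Mul(Add(-2, -4), 6), Pow(4, -1)))) = Mul(48, Add(50, Mul(Mul(-6, 6), Rational(1, 4)))) = Mul(48, Add(50, Mul(-36, Rational(1, 4)))) = Mul(48, Add(50, -9)) = Mul(48, 41) = 1968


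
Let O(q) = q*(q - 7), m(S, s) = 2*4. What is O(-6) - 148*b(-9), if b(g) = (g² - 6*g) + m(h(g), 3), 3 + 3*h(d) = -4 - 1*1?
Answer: -21086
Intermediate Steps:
h(d) = -8/3 (h(d) = -1 + (-4 - 1*1)/3 = -1 + (-4 - 1)/3 = -1 + (⅓)*(-5) = -1 - 5/3 = -8/3)
m(S, s) = 8
O(q) = q*(-7 + q)
b(g) = 8 + g² - 6*g (b(g) = (g² - 6*g) + 8 = 8 + g² - 6*g)
O(-6) - 148*b(-9) = -6*(-7 - 6) - 148*(8 + (-9)² - 6*(-9)) = -6*(-13) - 148*(8 + 81 + 54) = 78 - 148*143 = 78 - 21164 = -21086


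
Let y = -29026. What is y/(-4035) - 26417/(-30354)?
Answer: 329215933/40826130 ≈ 8.0639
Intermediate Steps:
y/(-4035) - 26417/(-30354) = -29026/(-4035) - 26417/(-30354) = -29026*(-1/4035) - 26417*(-1/30354) = 29026/4035 + 26417/30354 = 329215933/40826130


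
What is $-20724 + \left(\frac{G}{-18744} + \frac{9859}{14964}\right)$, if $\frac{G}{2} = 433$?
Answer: $- \frac{60547956022}{2921721} \approx -20723.0$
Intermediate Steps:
$G = 866$ ($G = 2 \cdot 433 = 866$)
$-20724 + \left(\frac{G}{-18744} + \frac{9859}{14964}\right) = -20724 + \left(\frac{866}{-18744} + \frac{9859}{14964}\right) = -20724 + \left(866 \left(- \frac{1}{18744}\right) + 9859 \cdot \frac{1}{14964}\right) = -20724 + \left(- \frac{433}{9372} + \frac{9859}{14964}\right) = -20724 + \frac{1789982}{2921721} = - \frac{60547956022}{2921721}$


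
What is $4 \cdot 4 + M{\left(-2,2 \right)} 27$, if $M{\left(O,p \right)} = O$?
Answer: $-38$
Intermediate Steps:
$4 \cdot 4 + M{\left(-2,2 \right)} 27 = 4 \cdot 4 - 54 = 16 - 54 = -38$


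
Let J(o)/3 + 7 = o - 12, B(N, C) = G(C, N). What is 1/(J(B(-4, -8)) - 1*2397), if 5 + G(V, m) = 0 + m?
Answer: -1/2481 ≈ -0.00040306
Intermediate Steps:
G(V, m) = -5 + m (G(V, m) = -5 + (0 + m) = -5 + m)
B(N, C) = -5 + N
J(o) = -57 + 3*o (J(o) = -21 + 3*(o - 12) = -21 + 3*(-12 + o) = -21 + (-36 + 3*o) = -57 + 3*o)
1/(J(B(-4, -8)) - 1*2397) = 1/((-57 + 3*(-5 - 4)) - 1*2397) = 1/((-57 + 3*(-9)) - 2397) = 1/((-57 - 27) - 2397) = 1/(-84 - 2397) = 1/(-2481) = -1/2481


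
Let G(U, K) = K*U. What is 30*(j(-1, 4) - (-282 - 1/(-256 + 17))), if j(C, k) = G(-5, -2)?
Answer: 2093610/239 ≈ 8759.9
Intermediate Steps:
j(C, k) = 10 (j(C, k) = -2*(-5) = 10)
30*(j(-1, 4) - (-282 - 1/(-256 + 17))) = 30*(10 - (-282 - 1/(-256 + 17))) = 30*(10 - (-282 - 1/(-239))) = 30*(10 - (-282 - 1*(-1/239))) = 30*(10 - (-282 + 1/239)) = 30*(10 - 1*(-67397/239)) = 30*(10 + 67397/239) = 30*(69787/239) = 2093610/239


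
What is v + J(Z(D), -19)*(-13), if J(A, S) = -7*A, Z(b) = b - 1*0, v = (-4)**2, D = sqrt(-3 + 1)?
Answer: 16 + 91*I*sqrt(2) ≈ 16.0 + 128.69*I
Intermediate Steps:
D = I*sqrt(2) (D = sqrt(-2) = I*sqrt(2) ≈ 1.4142*I)
v = 16
Z(b) = b (Z(b) = b + 0 = b)
v + J(Z(D), -19)*(-13) = 16 - 7*I*sqrt(2)*(-13) = 16 + 91*I*sqrt(2)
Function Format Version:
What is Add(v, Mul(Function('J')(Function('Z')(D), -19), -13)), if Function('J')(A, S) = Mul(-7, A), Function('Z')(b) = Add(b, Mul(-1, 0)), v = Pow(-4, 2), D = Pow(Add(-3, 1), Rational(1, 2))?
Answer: Add(16, Mul(91, I, Pow(2, Rational(1, 2)))) ≈ Add(16.000, Mul(128.69, I))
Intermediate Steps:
D = Mul(I, Pow(2, Rational(1, 2))) (D = Pow(-2, Rational(1, 2)) = Mul(I, Pow(2, Rational(1, 2))) ≈ Mul(1.4142, I))
v = 16
Function('Z')(b) = b (Function('Z')(b) = Add(b, 0) = b)
Add(v, Mul(Function('J')(Function('Z')(D), -19), -13)) = Add(16, Mul(Mul(-7, Mul(I, Pow(2, Rational(1, 2)))), -13)) = Add(16, Mul(Mul(-7, I, Pow(2, Rational(1, 2))), -13)) = Add(16, Mul(91, I, Pow(2, Rational(1, 2))))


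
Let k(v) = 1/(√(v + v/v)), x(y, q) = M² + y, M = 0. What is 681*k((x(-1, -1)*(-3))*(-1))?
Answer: -681*I*√2/2 ≈ -481.54*I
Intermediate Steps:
x(y, q) = y (x(y, q) = 0² + y = 0 + y = y)
k(v) = (1 + v)^(-½) (k(v) = 1/(√(v + 1)) = 1/(√(1 + v)) = (1 + v)^(-½))
681*k((x(-1, -1)*(-3))*(-1)) = 681/√(1 - 1*(-3)*(-1)) = 681/√(1 + 3*(-1)) = 681/√(1 - 3) = 681/√(-2) = 681*(-I*√2/2) = -681*I*√2/2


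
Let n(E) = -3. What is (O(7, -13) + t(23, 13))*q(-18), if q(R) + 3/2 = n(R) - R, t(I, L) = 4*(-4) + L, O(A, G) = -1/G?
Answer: -513/13 ≈ -39.462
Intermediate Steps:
t(I, L) = -16 + L
q(R) = -9/2 - R (q(R) = -3/2 + (-3 - R) = -9/2 - R)
(O(7, -13) + t(23, 13))*q(-18) = (-1/(-13) + (-16 + 13))*(-9/2 - 1*(-18)) = (-1*(-1/13) - 3)*(-9/2 + 18) = (1/13 - 3)*(27/2) = -38/13*27/2 = -513/13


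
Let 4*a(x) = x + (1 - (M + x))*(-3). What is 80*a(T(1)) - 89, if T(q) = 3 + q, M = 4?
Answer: 411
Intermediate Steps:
a(x) = 9/4 + x (a(x) = (x + (1 - (4 + x))*(-3))/4 = (x + (1 + (-4 - x))*(-3))/4 = (x + (-3 - x)*(-3))/4 = (x + (9 + 3*x))/4 = (9 + 4*x)/4 = 9/4 + x)
80*a(T(1)) - 89 = 80*(9/4 + (3 + 1)) - 89 = 80*(9/4 + 4) - 89 = 80*(25/4) - 89 = 500 - 89 = 411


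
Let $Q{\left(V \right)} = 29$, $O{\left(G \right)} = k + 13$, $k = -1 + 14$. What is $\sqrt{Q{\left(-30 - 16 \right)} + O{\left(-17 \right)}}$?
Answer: $\sqrt{55} \approx 7.4162$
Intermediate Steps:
$k = 13$
$O{\left(G \right)} = 26$ ($O{\left(G \right)} = 13 + 13 = 26$)
$\sqrt{Q{\left(-30 - 16 \right)} + O{\left(-17 \right)}} = \sqrt{29 + 26} = \sqrt{55}$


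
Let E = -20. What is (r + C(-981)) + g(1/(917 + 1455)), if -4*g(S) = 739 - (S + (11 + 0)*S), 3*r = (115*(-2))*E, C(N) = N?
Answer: 653933/1779 ≈ 367.58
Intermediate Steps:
r = 4600/3 (r = ((115*(-2))*(-20))/3 = (-230*(-20))/3 = (⅓)*4600 = 4600/3 ≈ 1533.3)
g(S) = -739/4 + 3*S (g(S) = -(739 - (S + (11 + 0)*S))/4 = -(739 - (S + 11*S))/4 = -(739 - 12*S)/4 = -739/4 + 3*S)
(r + C(-981)) + g(1/(917 + 1455)) = (4600/3 - 981) + (-739/4 + 3/(917 + 1455)) = 1657/3 + (-739/4 + 3/2372) = 1657/3 - 109556/593 = 653933/1779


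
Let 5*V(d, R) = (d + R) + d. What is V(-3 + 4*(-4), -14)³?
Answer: -140608/125 ≈ -1124.9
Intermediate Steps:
V(d, R) = R/5 + 2*d/5 (V(d, R) = ((d + R) + d)/5 = ((R + d) + d)/5 = (R + 2*d)/5 = R/5 + 2*d/5)
V(-3 + 4*(-4), -14)³ = ((⅕)*(-14) + 2*(-3 + 4*(-4))/5)³ = (-14/5 + 2*(-3 - 16)/5)³ = (-14/5 + (⅖)*(-19))³ = (-14/5 - 38/5)³ = (-52/5)³ = -140608/125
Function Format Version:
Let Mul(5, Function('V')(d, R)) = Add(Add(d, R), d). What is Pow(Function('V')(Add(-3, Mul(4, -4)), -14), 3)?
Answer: Rational(-140608, 125) ≈ -1124.9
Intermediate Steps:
Function('V')(d, R) = Add(Mul(Rational(1, 5), R), Mul(Rational(2, 5), d)) (Function('V')(d, R) = Mul(Rational(1, 5), Add(Add(d, R), d)) = Mul(Rational(1, 5), Add(Add(R, d), d)) = Mul(Rational(1, 5), Add(R, Mul(2, d))) = Add(Mul(Rational(1, 5), R), Mul(Rational(2, 5), d)))
Pow(Function('V')(Add(-3, Mul(4, -4)), -14), 3) = Pow(Add(Mul(Rational(1, 5), -14), Mul(Rational(2, 5), Add(-3, Mul(4, -4)))), 3) = Pow(Add(Rational(-14, 5), Mul(Rational(2, 5), Add(-3, -16))), 3) = Pow(Add(Rational(-14, 5), Mul(Rational(2, 5), -19)), 3) = Pow(Add(Rational(-14, 5), Rational(-38, 5)), 3) = Pow(Rational(-52, 5), 3) = Rational(-140608, 125)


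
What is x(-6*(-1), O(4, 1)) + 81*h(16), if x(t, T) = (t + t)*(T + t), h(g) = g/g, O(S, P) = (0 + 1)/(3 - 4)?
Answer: 141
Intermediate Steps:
O(S, P) = -1 (O(S, P) = 1/(-1) = 1*(-1) = -1)
h(g) = 1
x(t, T) = 2*t*(T + t) (x(t, T) = (2*t)*(T + t) = 2*t*(T + t))
x(-6*(-1), O(4, 1)) + 81*h(16) = 2*(-6*(-1))*(-1 - 6*(-1)) + 81*1 = 2*6*(-1 + 6) + 81 = 2*6*5 + 81 = 60 + 81 = 141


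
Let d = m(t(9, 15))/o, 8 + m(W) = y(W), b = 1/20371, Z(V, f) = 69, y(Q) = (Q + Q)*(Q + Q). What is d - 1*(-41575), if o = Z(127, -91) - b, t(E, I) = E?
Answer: 29222087043/702799 ≈ 41580.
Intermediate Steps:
y(Q) = 4*Q² (y(Q) = (2*Q)*(2*Q) = 4*Q²)
b = 1/20371 ≈ 4.9089e-5
m(W) = -8 + 4*W²
o = 1405598/20371 (o = 69 - 1*1/20371 = 69 - 1/20371 = 1405598/20371 ≈ 69.000)
d = 3218618/702799 (d = (-8 + 4*9²)/(1405598/20371) = (-8 + 4*81)*(20371/1405598) = (-8 + 324)*(20371/1405598) = 316*(20371/1405598) = 3218618/702799 ≈ 4.5797)
d - 1*(-41575) = 3218618/702799 - 1*(-41575) = 3218618/702799 + 41575 = 29222087043/702799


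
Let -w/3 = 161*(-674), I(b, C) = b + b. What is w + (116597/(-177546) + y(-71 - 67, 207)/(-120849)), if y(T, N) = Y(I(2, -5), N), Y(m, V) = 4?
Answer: 2328299526587077/7152085518 ≈ 3.2554e+5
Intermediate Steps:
I(b, C) = 2*b
y(T, N) = 4
w = 325542 (w = -483*(-674) = -3*(-108514) = 325542)
w + (116597/(-177546) + y(-71 - 67, 207)/(-120849)) = 325542 + (116597/(-177546) + 4/(-120849)) = 325542 + (116597*(-1/177546) + 4*(-1/120849)) = 325542 + (-116597/177546 - 4/120849) = 325542 - 4697113679/7152085518 = 2328299526587077/7152085518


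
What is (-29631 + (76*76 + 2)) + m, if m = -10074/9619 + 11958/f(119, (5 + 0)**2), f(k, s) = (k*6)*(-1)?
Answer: -27323968306/1144661 ≈ -23871.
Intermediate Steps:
f(k, s) = -6*k (f(k, s) = (6*k)*(-1) = -6*k)
m = -20369473/1144661 (m = -10074/9619 + 11958/((-6*119)) = -10074*1/9619 + 11958/(-714) = -10074/9619 + 11958*(-1/714) = -10074/9619 - 1993/119 = -20369473/1144661 ≈ -17.795)
(-29631 + (76*76 + 2)) + m = (-29631 + (76*76 + 2)) - 20369473/1144661 = (-29631 + (5776 + 2)) - 20369473/1144661 = (-29631 + 5778) - 20369473/1144661 = -23853 - 20369473/1144661 = -27323968306/1144661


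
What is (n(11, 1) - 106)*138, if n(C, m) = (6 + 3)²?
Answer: -3450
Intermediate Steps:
n(C, m) = 81 (n(C, m) = 9² = 81)
(n(11, 1) - 106)*138 = (81 - 106)*138 = -25*138 = -3450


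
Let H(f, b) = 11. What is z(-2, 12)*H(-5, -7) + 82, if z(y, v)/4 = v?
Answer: 610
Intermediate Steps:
z(y, v) = 4*v
z(-2, 12)*H(-5, -7) + 82 = (4*12)*11 + 82 = 48*11 + 82 = 528 + 82 = 610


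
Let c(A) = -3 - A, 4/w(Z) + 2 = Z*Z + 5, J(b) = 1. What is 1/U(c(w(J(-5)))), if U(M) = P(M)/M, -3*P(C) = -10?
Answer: -6/5 ≈ -1.2000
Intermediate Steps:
w(Z) = 4/(3 + Z²) (w(Z) = 4/(-2 + (Z*Z + 5)) = 4/(-2 + (Z² + 5)) = 4/(-2 + (5 + Z²)) = 4/(3 + Z²))
P(C) = 10/3 (P(C) = -⅓*(-10) = 10/3)
U(M) = 10/(3*M)
1/U(c(w(J(-5)))) = 1/(10/(3*(-3 - 4/(3 + 1²)))) = 1/(10/(3*(-3 - 4/(3 + 1)))) = 1/(10/(3*(-3 - 4/4))) = 1/(10/(3*(-3 - 1*1))) = 1/(10/(3*(-3 - 1))) = 1/((10/3)/(-4)) = 1/((10/3)*(-¼)) = 1/(-⅚) = -6/5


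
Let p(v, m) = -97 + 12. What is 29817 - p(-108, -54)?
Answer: 29902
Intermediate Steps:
p(v, m) = -85
29817 - p(-108, -54) = 29817 - 1*(-85) = 29817 + 85 = 29902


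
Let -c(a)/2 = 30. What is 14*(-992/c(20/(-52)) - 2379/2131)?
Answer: 6899242/31965 ≈ 215.84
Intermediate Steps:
c(a) = -60 (c(a) = -2*30 = -60)
14*(-992/c(20/(-52)) - 2379/2131) = 14*(-992/(-60) - 2379/2131) = 14*(-992*(-1/60) - 2379*1/2131) = 14*(248/15 - 2379/2131) = 14*(492803/31965) = 6899242/31965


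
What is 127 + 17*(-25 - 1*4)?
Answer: -366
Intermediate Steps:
127 + 17*(-25 - 1*4) = 127 + 17*(-25 - 4) = 127 + 17*(-29) = 127 - 493 = -366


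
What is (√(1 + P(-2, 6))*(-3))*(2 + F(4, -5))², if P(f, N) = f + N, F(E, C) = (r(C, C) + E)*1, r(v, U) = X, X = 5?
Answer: -363*√5 ≈ -811.69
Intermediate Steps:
r(v, U) = 5
F(E, C) = 5 + E (F(E, C) = (5 + E)*1 = 5 + E)
P(f, N) = N + f
(√(1 + P(-2, 6))*(-3))*(2 + F(4, -5))² = (√(1 + (6 - 2))*(-3))*(2 + (5 + 4))² = (√(1 + 4)*(-3))*(2 + 9)² = (√5*(-3))*11² = -3*√5*121 = -363*√5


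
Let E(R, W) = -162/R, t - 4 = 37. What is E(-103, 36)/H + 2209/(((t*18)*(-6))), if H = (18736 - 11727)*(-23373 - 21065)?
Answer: -35433456051385/71027316345564 ≈ -0.49887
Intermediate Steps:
t = 41 (t = 4 + 37 = 41)
H = -311465942 (H = 7009*(-44438) = -311465942)
E(-103, 36)/H + 2209/(((t*18)*(-6))) = -162/(-103)/(-311465942) + 2209/(((41*18)*(-6))) = -162*(-1/103)*(-1/311465942) + 2209/((738*(-6))) = (162/103)*(-1/311465942) + 2209/(-4428) = -81/16040496013 + 2209*(-1/4428) = -81/16040496013 - 2209/4428 = -35433456051385/71027316345564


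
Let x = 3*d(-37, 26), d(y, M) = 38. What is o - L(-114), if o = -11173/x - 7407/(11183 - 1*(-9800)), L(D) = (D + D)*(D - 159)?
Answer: -149126794585/2392062 ≈ -62342.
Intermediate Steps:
L(D) = 2*D*(-159 + D) (L(D) = (2*D)*(-159 + D) = 2*D*(-159 + D))
x = 114 (x = 3*38 = 114)
o = -235287457/2392062 (o = -11173/114 - 7407/(11183 - 1*(-9800)) = -11173*1/114 - 7407/(11183 + 9800) = -11173/114 - 7407/20983 = -235287457/2392062 ≈ -98.362)
o - L(-114) = -235287457/2392062 - 2*(-114)*(-159 - 114) = -235287457/2392062 - 2*(-114)*(-273) = -235287457/2392062 - 1*62244 = -235287457/2392062 - 62244 = -149126794585/2392062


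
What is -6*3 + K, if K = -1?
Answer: -19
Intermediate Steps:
-6*3 + K = -6*3 - 1 = -18 - 1 = -19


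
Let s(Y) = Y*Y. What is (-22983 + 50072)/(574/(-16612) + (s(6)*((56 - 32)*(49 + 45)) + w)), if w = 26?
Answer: 225001234/674795765 ≈ 0.33344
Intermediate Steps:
s(Y) = Y²
(-22983 + 50072)/(574/(-16612) + (s(6)*((56 - 32)*(49 + 45)) + w)) = (-22983 + 50072)/(574/(-16612) + (6²*((56 - 32)*(49 + 45)) + 26)) = 27089/(574*(-1/16612) + (36*(24*94) + 26)) = 27089/(-287/8306 + (36*2256 + 26)) = 27089/(-287/8306 + (81216 + 26)) = 27089/(-287/8306 + 81242) = 27089/(674795765/8306) = 27089*(8306/674795765) = 225001234/674795765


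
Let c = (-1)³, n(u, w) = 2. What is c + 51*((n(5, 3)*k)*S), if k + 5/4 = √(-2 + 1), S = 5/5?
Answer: -257/2 + 102*I ≈ -128.5 + 102.0*I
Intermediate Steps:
S = 1 (S = 5*(⅕) = 1)
c = -1
k = -5/4 + I (k = -5/4 + √(-2 + 1) = -5/4 + √(-1) = -5/4 + I ≈ -1.25 + 1.0*I)
c + 51*((n(5, 3)*k)*S) = -1 + 51*((2*(-5/4 + I))*1) = -1 + 51*((-5/2 + 2*I)*1) = -1 + 51*(-5/2 + 2*I) = -1 + (-255/2 + 102*I) = -257/2 + 102*I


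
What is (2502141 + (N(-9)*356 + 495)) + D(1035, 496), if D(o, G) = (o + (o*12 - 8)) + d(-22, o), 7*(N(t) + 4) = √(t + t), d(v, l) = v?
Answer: 2514637 + 1068*I*√2/7 ≈ 2.5146e+6 + 215.77*I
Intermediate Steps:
N(t) = -4 + √2*√t/7 (N(t) = -4 + √(t + t)/7 = -4 + √(2*t)/7 = -4 + (√2*√t)/7 = -4 + √2*√t/7)
D(o, G) = -30 + 13*o (D(o, G) = (o + (o*12 - 8)) - 22 = (o + (12*o - 8)) - 22 = (o + (-8 + 12*o)) - 22 = (-8 + 13*o) - 22 = -30 + 13*o)
(2502141 + (N(-9)*356 + 495)) + D(1035, 496) = (2502141 + ((-4 + √2*√(-9)/7)*356 + 495)) + (-30 + 13*1035) = (2502141 + ((-4 + √2*(3*I)/7)*356 + 495)) + (-30 + 13455) = (2502141 + ((-4 + 3*I*√2/7)*356 + 495)) + 13425 = (2502141 + ((-1424 + 1068*I*√2/7) + 495)) + 13425 = (2502141 + (-929 + 1068*I*√2/7)) + 13425 = (2501212 + 1068*I*√2/7) + 13425 = 2514637 + 1068*I*√2/7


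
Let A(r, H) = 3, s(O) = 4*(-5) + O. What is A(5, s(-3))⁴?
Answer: 81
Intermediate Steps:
s(O) = -20 + O
A(5, s(-3))⁴ = 3⁴ = 81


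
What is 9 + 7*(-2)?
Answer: -5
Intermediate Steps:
9 + 7*(-2) = 9 - 14 = -5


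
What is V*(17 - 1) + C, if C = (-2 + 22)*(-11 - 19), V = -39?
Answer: -1224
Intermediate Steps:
C = -600 (C = 20*(-30) = -600)
V*(17 - 1) + C = -39*(17 - 1) - 600 = -39*16 - 600 = -624 - 600 = -1224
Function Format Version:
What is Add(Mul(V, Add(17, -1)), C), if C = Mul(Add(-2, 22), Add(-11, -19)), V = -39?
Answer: -1224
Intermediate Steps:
C = -600 (C = Mul(20, -30) = -600)
Add(Mul(V, Add(17, -1)), C) = Add(Mul(-39, Add(17, -1)), -600) = Add(Mul(-39, 16), -600) = Add(-624, -600) = -1224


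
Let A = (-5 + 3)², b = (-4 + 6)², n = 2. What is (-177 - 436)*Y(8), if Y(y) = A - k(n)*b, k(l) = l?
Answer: 2452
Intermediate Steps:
b = 4 (b = 2² = 4)
A = 4 (A = (-2)² = 4)
Y(y) = -4 (Y(y) = 4 - 2*4 = 4 - 1*8 = 4 - 8 = -4)
(-177 - 436)*Y(8) = (-177 - 436)*(-4) = -613*(-4) = 2452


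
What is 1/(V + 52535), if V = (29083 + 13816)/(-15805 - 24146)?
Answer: 39951/2098782886 ≈ 1.9035e-5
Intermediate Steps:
V = -42899/39951 (V = 42899/(-39951) = 42899*(-1/39951) = -42899/39951 ≈ -1.0738)
1/(V + 52535) = 1/(-42899/39951 + 52535) = 1/(2098782886/39951) = 39951/2098782886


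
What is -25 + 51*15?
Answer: 740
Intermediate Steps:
-25 + 51*15 = -25 + 765 = 740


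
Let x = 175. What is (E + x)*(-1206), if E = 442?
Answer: -744102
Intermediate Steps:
(E + x)*(-1206) = (442 + 175)*(-1206) = 617*(-1206) = -744102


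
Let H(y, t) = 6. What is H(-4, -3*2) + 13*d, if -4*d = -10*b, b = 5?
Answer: 337/2 ≈ 168.50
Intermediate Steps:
d = 25/2 (d = -(-5)*5/2 = -1/4*(-50) = 25/2 ≈ 12.500)
H(-4, -3*2) + 13*d = 6 + 13*(25/2) = 6 + 325/2 = 337/2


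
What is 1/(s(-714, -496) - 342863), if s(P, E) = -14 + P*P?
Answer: 1/166919 ≈ 5.9909e-6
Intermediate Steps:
s(P, E) = -14 + P²
1/(s(-714, -496) - 342863) = 1/((-14 + (-714)²) - 342863) = 1/((-14 + 509796) - 342863) = 1/(509782 - 342863) = 1/166919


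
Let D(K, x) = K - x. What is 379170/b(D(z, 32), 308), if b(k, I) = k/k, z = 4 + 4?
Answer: 379170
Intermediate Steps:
z = 8
b(k, I) = 1
379170/b(D(z, 32), 308) = 379170/1 = 379170*1 = 379170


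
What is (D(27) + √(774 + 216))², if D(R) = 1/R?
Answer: 721711/729 + 2*√110/9 ≈ 992.33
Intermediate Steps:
(D(27) + √(774 + 216))² = (1/27 + √(774 + 216))² = (1/27 + √990)² = (1/27 + 3*√110)²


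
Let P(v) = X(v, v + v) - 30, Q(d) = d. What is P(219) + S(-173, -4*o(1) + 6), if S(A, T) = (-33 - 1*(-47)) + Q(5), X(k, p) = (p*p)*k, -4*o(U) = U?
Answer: 42013825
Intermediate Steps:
o(U) = -U/4
X(k, p) = k*p² (X(k, p) = p²*k = k*p²)
P(v) = -30 + 4*v³ (P(v) = v*(v + v)² - 30 = v*(2*v)² - 30 = v*(4*v²) - 30 = 4*v³ - 30 = -30 + 4*v³)
S(A, T) = 19 (S(A, T) = (-33 - 1*(-47)) + 5 = (-33 + 47) + 5 = 14 + 5 = 19)
P(219) + S(-173, -4*o(1) + 6) = (-30 + 4*219³) + 19 = (-30 + 4*10503459) + 19 = (-30 + 42013836) + 19 = 42013806 + 19 = 42013825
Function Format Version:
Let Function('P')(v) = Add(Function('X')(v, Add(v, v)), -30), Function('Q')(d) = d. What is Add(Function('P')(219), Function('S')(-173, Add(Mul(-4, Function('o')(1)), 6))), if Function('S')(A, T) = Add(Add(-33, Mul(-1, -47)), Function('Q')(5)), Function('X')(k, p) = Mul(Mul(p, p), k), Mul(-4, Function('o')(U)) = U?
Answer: 42013825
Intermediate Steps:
Function('o')(U) = Mul(Rational(-1, 4), U)
Function('X')(k, p) = Mul(k, Pow(p, 2)) (Function('X')(k, p) = Mul(Pow(p, 2), k) = Mul(k, Pow(p, 2)))
Function('P')(v) = Add(-30, Mul(4, Pow(v, 3))) (Function('P')(v) = Add(Mul(v, Pow(Add(v, v), 2)), -30) = Add(Mul(v, Pow(Mul(2, v), 2)), -30) = Add(Mul(v, Mul(4, Pow(v, 2))), -30) = Add(Mul(4, Pow(v, 3)), -30) = Add(-30, Mul(4, Pow(v, 3))))
Function('S')(A, T) = 19 (Function('S')(A, T) = Add(Add(-33, Mul(-1, -47)), 5) = Add(Add(-33, 47), 5) = Add(14, 5) = 19)
Add(Function('P')(219), Function('S')(-173, Add(Mul(-4, Function('o')(1)), 6))) = Add(Add(-30, Mul(4, Pow(219, 3))), 19) = Add(Add(-30, Mul(4, 10503459)), 19) = Add(Add(-30, 42013836), 19) = Add(42013806, 19) = 42013825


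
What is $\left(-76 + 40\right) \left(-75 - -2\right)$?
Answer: $2628$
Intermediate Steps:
$\left(-76 + 40\right) \left(-75 - -2\right) = - 36 \left(-75 + 2\right) = \left(-36\right) \left(-73\right) = 2628$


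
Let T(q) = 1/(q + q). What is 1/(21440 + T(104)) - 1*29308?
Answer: -130699641260/4459521 ≈ -29308.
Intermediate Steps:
T(q) = 1/(2*q)
1/(21440 + T(104)) - 1*29308 = 1/(21440 + (½)/104) - 1*29308 = 1/(21440 + (½)*(1/104)) - 29308 = 1/(21440 + 1/208) - 29308 = 1/(4459521/208) - 29308 = 208/4459521 - 29308 = -130699641260/4459521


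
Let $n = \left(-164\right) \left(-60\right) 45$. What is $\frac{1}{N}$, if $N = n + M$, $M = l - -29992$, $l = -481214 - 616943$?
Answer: $- \frac{1}{625365} \approx -1.5991 \cdot 10^{-6}$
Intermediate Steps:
$l = -1098157$ ($l = -481214 - 616943 = -1098157$)
$M = -1068165$ ($M = -1098157 - -29992 = -1098157 + 29992 = -1068165$)
$n = 442800$ ($n = 9840 \cdot 45 = 442800$)
$N = -625365$ ($N = 442800 - 1068165 = -625365$)
$\frac{1}{N} = \frac{1}{-625365} = - \frac{1}{625365}$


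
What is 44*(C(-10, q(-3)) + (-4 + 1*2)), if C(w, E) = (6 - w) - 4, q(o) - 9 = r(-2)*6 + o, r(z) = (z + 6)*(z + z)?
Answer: 440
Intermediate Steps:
r(z) = 2*z*(6 + z) (r(z) = (6 + z)*(2*z) = 2*z*(6 + z))
q(o) = -87 + o (q(o) = 9 + ((2*(-2)*(6 - 2))*6 + o) = 9 + ((2*(-2)*4)*6 + o) = 9 + (-16*6 + o) = 9 + (-96 + o) = -87 + o)
C(w, E) = 2 - w
44*(C(-10, q(-3)) + (-4 + 1*2)) = 44*((2 - 1*(-10)) + (-4 + 1*2)) = 44*((2 + 10) + (-4 + 2)) = 44*(12 - 2) = 44*10 = 440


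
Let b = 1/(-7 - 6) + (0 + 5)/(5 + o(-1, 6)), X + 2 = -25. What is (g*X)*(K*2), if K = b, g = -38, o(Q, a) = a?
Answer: 110808/143 ≈ 774.88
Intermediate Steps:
X = -27 (X = -2 - 25 = -27)
b = 54/143 (b = 1/(-7 - 6) + (0 + 5)/(5 + 6) = 1/(-13) + 5/11 = -1/13 + 5*(1/11) = -1/13 + 5/11 = 54/143 ≈ 0.37762)
K = 54/143 ≈ 0.37762
(g*X)*(K*2) = (-38*(-27))*((54/143)*2) = 1026*(108/143) = 110808/143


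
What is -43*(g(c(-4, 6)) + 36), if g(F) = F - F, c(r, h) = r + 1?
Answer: -1548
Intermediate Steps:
c(r, h) = 1 + r
g(F) = 0
-43*(g(c(-4, 6)) + 36) = -43*(0 + 36) = -43*36 = -1548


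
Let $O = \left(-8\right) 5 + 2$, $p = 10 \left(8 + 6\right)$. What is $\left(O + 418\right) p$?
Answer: $53200$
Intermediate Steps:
$p = 140$ ($p = 10 \cdot 14 = 140$)
$O = -38$ ($O = -40 + 2 = -38$)
$\left(O + 418\right) p = \left(-38 + 418\right) 140 = 380 \cdot 140 = 53200$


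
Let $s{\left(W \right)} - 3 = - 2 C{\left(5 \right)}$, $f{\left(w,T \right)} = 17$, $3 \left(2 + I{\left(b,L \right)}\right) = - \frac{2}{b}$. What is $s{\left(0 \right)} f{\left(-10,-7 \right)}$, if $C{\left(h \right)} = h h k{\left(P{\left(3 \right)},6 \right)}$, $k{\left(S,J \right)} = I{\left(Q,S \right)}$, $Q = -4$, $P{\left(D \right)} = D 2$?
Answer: $\frac{4828}{3} \approx 1609.3$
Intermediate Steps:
$P{\left(D \right)} = 2 D$
$I{\left(b,L \right)} = -2 - \frac{2}{3 b}$ ($I{\left(b,L \right)} = -2 + \frac{\left(-2\right) \frac{1}{b}}{3} = -2 - \frac{2}{3 b}$)
$k{\left(S,J \right)} = - \frac{11}{6}$ ($k{\left(S,J \right)} = -2 - \frac{2}{3 \left(-4\right)} = -2 - - \frac{1}{6} = -2 + \frac{1}{6} = - \frac{11}{6}$)
$C{\left(h \right)} = - \frac{11 h^{2}}{6}$ ($C{\left(h \right)} = h h \left(- \frac{11}{6}\right) = h^{2} \left(- \frac{11}{6}\right) = - \frac{11 h^{2}}{6}$)
$s{\left(W \right)} = \frac{284}{3}$ ($s{\left(W \right)} = 3 - 2 \left(- \frac{11 \cdot 5^{2}}{6}\right) = 3 - 2 \left(\left(- \frac{11}{6}\right) 25\right) = 3 - - \frac{275}{3} = 3 + \frac{275}{3} = \frac{284}{3}$)
$s{\left(0 \right)} f{\left(-10,-7 \right)} = \frac{284}{3} \cdot 17 = \frac{4828}{3}$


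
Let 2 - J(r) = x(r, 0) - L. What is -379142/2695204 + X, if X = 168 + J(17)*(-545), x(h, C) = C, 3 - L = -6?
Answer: -7852666425/1347602 ≈ -5827.1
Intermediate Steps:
L = 9 (L = 3 - 1*(-6) = 3 + 6 = 9)
J(r) = 11 (J(r) = 2 - (0 - 1*9) = 2 - (0 - 9) = 2 - 1*(-9) = 2 + 9 = 11)
X = -5827 (X = 168 + 11*(-545) = 168 - 5995 = -5827)
-379142/2695204 + X = -379142/2695204 - 5827 = -379142*1/2695204 - 5827 = -189571/1347602 - 5827 = -7852666425/1347602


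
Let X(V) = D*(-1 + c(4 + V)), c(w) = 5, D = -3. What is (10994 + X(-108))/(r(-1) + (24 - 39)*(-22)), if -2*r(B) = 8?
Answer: 5491/163 ≈ 33.687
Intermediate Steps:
r(B) = -4 (r(B) = -½*8 = -4)
X(V) = -12 (X(V) = -3*(-1 + 5) = -3*4 = -12)
(10994 + X(-108))/(r(-1) + (24 - 39)*(-22)) = (10994 - 12)/(-4 + (24 - 39)*(-22)) = 10982/(-4 - 15*(-22)) = 10982/(-4 + 330) = 10982/326 = 10982*(1/326) = 5491/163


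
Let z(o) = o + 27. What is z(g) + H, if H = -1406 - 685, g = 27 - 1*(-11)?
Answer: -2026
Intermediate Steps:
g = 38 (g = 27 + 11 = 38)
z(o) = 27 + o
H = -2091
z(g) + H = (27 + 38) - 2091 = 65 - 2091 = -2026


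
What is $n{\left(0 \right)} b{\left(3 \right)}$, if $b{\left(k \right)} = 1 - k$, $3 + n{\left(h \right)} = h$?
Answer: $6$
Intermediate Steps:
$n{\left(h \right)} = -3 + h$
$n{\left(0 \right)} b{\left(3 \right)} = \left(-3 + 0\right) \left(1 - 3\right) = - 3 \left(1 - 3\right) = \left(-3\right) \left(-2\right) = 6$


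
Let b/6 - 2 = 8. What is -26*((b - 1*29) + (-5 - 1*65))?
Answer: 1014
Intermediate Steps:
b = 60 (b = 12 + 6*8 = 12 + 48 = 60)
-26*((b - 1*29) + (-5 - 1*65)) = -26*((60 - 1*29) + (-5 - 1*65)) = -26*((60 - 29) + (-5 - 65)) = -26*(31 - 70) = -26*(-39) = 1014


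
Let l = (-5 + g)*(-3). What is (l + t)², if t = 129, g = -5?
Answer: 25281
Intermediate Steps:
l = 30 (l = (-5 - 5)*(-3) = -10*(-3) = 30)
(l + t)² = (30 + 129)² = 159² = 25281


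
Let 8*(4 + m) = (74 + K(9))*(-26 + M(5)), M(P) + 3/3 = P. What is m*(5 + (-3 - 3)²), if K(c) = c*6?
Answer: -14596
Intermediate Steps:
K(c) = 6*c
M(P) = -1 + P
m = -356 (m = -4 + ((74 + 6*9)*(-26 + (-1 + 5)))/8 = -4 + ((74 + 54)*(-26 + 4))/8 = -4 + (128*(-22))/8 = -4 + (⅛)*(-2816) = -4 - 352 = -356)
m*(5 + (-3 - 3)²) = -356*(5 + (-3 - 3)²) = -356*(5 + (-6)²) = -356*(5 + 36) = -356*41 = -14596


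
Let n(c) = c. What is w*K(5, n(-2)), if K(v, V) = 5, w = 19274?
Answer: 96370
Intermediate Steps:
w*K(5, n(-2)) = 19274*5 = 96370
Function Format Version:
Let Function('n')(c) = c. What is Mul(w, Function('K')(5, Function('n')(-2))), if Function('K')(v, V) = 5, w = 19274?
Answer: 96370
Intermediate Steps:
Mul(w, Function('K')(5, Function('n')(-2))) = Mul(19274, 5) = 96370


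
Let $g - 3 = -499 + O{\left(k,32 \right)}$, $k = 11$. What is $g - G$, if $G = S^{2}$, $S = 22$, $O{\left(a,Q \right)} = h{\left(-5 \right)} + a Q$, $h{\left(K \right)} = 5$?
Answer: $-623$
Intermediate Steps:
$O{\left(a,Q \right)} = 5 + Q a$ ($O{\left(a,Q \right)} = 5 + a Q = 5 + Q a$)
$g = -139$ ($g = 3 + \left(-499 + \left(5 + 32 \cdot 11\right)\right) = 3 + \left(-499 + \left(5 + 352\right)\right) = 3 + \left(-499 + 357\right) = 3 - 142 = -139$)
$G = 484$ ($G = 22^{2} = 484$)
$g - G = -139 - 484 = -623$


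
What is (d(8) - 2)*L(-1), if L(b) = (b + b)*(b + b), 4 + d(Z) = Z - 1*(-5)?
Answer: 28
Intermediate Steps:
d(Z) = 1 + Z (d(Z) = -4 + (Z - 1*(-5)) = -4 + (Z + 5) = -4 + (5 + Z) = 1 + Z)
L(b) = 4*b**2 (L(b) = (2*b)*(2*b) = 4*b**2)
(d(8) - 2)*L(-1) = ((1 + 8) - 2)*(4*(-1)**2) = (9 - 2)*(4*1) = 7*4 = 28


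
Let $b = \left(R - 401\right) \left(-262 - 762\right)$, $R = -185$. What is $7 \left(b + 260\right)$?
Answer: $4202268$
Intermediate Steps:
$b = 600064$ ($b = \left(-185 - 401\right) \left(-262 - 762\right) = \left(-586\right) \left(-1024\right) = 600064$)
$7 \left(b + 260\right) = 7 \left(600064 + 260\right) = 7 \cdot 600324 = 4202268$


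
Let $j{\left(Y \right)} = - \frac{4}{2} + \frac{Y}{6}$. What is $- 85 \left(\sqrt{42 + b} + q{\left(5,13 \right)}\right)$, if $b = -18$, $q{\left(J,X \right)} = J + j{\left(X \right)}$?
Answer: $- \frac{2635}{6} - 170 \sqrt{6} \approx -855.58$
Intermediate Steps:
$j{\left(Y \right)} = -2 + \frac{Y}{6}$ ($j{\left(Y \right)} = \left(-4\right) \frac{1}{2} + Y \frac{1}{6} = -2 + \frac{Y}{6}$)
$q{\left(J,X \right)} = -2 + J + \frac{X}{6}$ ($q{\left(J,X \right)} = J + \left(-2 + \frac{X}{6}\right) = -2 + J + \frac{X}{6}$)
$- 85 \left(\sqrt{42 + b} + q{\left(5,13 \right)}\right) = - 85 \left(\sqrt{42 - 18} + \left(-2 + 5 + \frac{1}{6} \cdot 13\right)\right) = - 85 \left(\sqrt{24} + \left(-2 + 5 + \frac{13}{6}\right)\right) = - 85 \left(2 \sqrt{6} + \frac{31}{6}\right) = - 85 \left(\frac{31}{6} + 2 \sqrt{6}\right) = - \frac{2635}{6} - 170 \sqrt{6}$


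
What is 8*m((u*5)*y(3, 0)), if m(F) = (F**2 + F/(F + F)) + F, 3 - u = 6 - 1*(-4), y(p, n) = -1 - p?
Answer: 157924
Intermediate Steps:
u = -7 (u = 3 - (6 - 1*(-4)) = 3 - (6 + 4) = 3 - 1*10 = 3 - 10 = -7)
m(F) = 1/2 + F + F**2 (m(F) = (F**2 + F/((2*F))) + F = (F**2 + (1/(2*F))*F) + F = (F**2 + 1/2) + F = (1/2 + F**2) + F = 1/2 + F + F**2)
8*m((u*5)*y(3, 0)) = 8*(1/2 + (-7*5)*(-1 - 1*3) + ((-7*5)*(-1 - 1*3))**2) = 8*(1/2 - 35*(-1 - 3) + (-35*(-1 - 3))**2) = 8*(1/2 - 35*(-4) + (-35*(-4))**2) = 8*(1/2 + 140 + 140**2) = 8*(1/2 + 140 + 19600) = 8*(39481/2) = 157924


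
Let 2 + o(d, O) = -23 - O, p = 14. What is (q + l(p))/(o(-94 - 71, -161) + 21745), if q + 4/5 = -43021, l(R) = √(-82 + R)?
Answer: -215109/109405 + 2*I*√17/21881 ≈ -1.9662 + 0.00037687*I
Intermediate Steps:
q = -215109/5 (q = -⅘ - 43021 = -215109/5 ≈ -43022.)
o(d, O) = -25 - O (o(d, O) = -2 + (-23 - O) = -25 - O)
(q + l(p))/(o(-94 - 71, -161) + 21745) = (-215109/5 + √(-82 + 14))/((-25 - 1*(-161)) + 21745) = (-215109/5 + √(-68))/((-25 + 161) + 21745) = (-215109/5 + 2*I*√17)/(136 + 21745) = (-215109/5 + 2*I*√17)/21881 = (-215109/5 + 2*I*√17)*(1/21881) = -215109/109405 + 2*I*√17/21881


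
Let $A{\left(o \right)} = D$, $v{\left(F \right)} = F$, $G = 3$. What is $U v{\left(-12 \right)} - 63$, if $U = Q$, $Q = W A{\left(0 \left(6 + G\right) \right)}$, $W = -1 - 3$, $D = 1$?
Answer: $-15$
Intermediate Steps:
$A{\left(o \right)} = 1$
$W = -4$
$Q = -4$ ($Q = \left(-4\right) 1 = -4$)
$U = -4$
$U v{\left(-12 \right)} - 63 = \left(-4\right) \left(-12\right) - 63 = 48 - 63 = -15$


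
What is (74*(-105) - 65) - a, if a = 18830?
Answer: -26665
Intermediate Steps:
(74*(-105) - 65) - a = (74*(-105) - 65) - 1*18830 = (-7770 - 65) - 18830 = -7835 - 18830 = -26665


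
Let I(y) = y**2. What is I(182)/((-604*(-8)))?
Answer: 8281/1208 ≈ 6.8551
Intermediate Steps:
I(182)/((-604*(-8))) = 182**2/((-604*(-8))) = 33124/4832 = 33124*(1/4832) = 8281/1208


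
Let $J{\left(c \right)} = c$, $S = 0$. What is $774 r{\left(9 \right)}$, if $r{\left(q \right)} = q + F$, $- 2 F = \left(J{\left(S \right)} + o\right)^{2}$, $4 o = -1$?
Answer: $\frac{111069}{16} \approx 6941.8$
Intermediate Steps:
$o = - \frac{1}{4}$ ($o = \frac{1}{4} \left(-1\right) = - \frac{1}{4} \approx -0.25$)
$F = - \frac{1}{32}$ ($F = - \frac{\left(0 - \frac{1}{4}\right)^{2}}{2} = - \frac{\left(- \frac{1}{4}\right)^{2}}{2} = \left(- \frac{1}{2}\right) \frac{1}{16} = - \frac{1}{32} \approx -0.03125$)
$r{\left(q \right)} = - \frac{1}{32} + q$ ($r{\left(q \right)} = q - \frac{1}{32} = - \frac{1}{32} + q$)
$774 r{\left(9 \right)} = 774 \left(- \frac{1}{32} + 9\right) = 774 \cdot \frac{287}{32} = \frac{111069}{16}$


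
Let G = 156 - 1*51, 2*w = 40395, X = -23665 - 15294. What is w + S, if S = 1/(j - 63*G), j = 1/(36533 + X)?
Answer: 648258591593/32095982 ≈ 20198.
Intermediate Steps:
X = -38959
w = 40395/2 (w = (½)*40395 = 40395/2 ≈ 20198.)
G = 105 (G = 156 - 51 = 105)
j = -1/2426 (j = 1/(36533 - 38959) = 1/(-2426) = -1/2426 ≈ -0.00041220)
S = -2426/16047991 (S = 1/(-1/2426 - 63*105) = 1/(-1/2426 - 6615) = 1/(-16047991/2426) = -2426/16047991 ≈ -0.00015117)
w + S = 40395/2 - 2426/16047991 = 648258591593/32095982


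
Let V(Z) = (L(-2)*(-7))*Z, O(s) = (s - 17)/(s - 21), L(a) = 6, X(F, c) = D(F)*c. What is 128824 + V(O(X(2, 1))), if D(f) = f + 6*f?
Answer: 128806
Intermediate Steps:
D(f) = 7*f
X(F, c) = 7*F*c (X(F, c) = (7*F)*c = 7*F*c)
O(s) = (-17 + s)/(-21 + s)
V(Z) = -42*Z (V(Z) = (6*(-7))*Z = -42*Z)
128824 + V(O(X(2, 1))) = 128824 - 42*(-17 + 7*2*1)/(-21 + 7*2*1) = 128824 - 42*(-17 + 14)/(-21 + 14) = 128824 - 42*(-3)/(-7) = 128824 - (-6)*(-3) = 128824 - 42*3/7 = 128824 - 18 = 128806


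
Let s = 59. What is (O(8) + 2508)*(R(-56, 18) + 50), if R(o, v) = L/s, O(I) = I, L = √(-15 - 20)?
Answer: 125800 + 2516*I*√35/59 ≈ 1.258e+5 + 252.29*I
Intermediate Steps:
L = I*√35 (L = √(-35) = I*√35 ≈ 5.9161*I)
R(o, v) = I*√35/59 (R(o, v) = (I*√35)/59 = (I*√35)*(1/59) = I*√35/59)
(O(8) + 2508)*(R(-56, 18) + 50) = (8 + 2508)*(I*√35/59 + 50) = 2516*(50 + I*√35/59) = 125800 + 2516*I*√35/59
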